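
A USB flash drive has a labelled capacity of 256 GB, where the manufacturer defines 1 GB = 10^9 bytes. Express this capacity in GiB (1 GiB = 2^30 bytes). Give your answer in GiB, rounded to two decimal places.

238.42 GiB

256 GB × 1,000,000,000 bytes/GB = 256,000,000,000 bytes
1 GiB = 2^30 bytes = 1,073,741,824 bytes
256,000,000,000 / 1,073,741,824 = 238.42 GiB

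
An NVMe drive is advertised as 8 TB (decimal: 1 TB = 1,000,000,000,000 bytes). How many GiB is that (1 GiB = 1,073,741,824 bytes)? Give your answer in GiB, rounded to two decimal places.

8 TB = 8 × 10^12 bytes = 8,000,000,000,000 bytes
1 GiB = 1,073,741,824 bytes
8,000,000,000,000 / 1,073,741,824 = 7,450.58 GiB

7,450.58 GiB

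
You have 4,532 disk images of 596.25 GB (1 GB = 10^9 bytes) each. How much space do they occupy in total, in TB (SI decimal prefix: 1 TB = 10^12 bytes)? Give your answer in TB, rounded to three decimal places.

2,702.205 TB

Total = 4,532 × 596.25 GB = 2,702,205 GB
= 2,702,205 × 1,000,000,000 bytes = 2,702,205,000,000,000 bytes
1 TB = 1,000,000,000,000 bytes
2,702,205,000,000,000 / 1,000,000,000,000 = 2,702.205 TB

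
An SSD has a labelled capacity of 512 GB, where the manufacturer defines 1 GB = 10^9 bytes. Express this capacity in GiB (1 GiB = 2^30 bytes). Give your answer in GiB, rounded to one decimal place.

476.8 GiB

512 GB = 512 × 10^9 bytes = 512,000,000,000 bytes
1 GiB = 1,073,741,824 bytes
512,000,000,000 / 1,073,741,824 = 476.8 GiB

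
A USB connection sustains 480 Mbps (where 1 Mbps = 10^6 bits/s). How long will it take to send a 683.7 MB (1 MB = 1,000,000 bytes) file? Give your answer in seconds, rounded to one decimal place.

11.4 seconds

683.7 MB = 683,700,000 bytes = 5,469,600,000 bits
480 Mbps = 480,000,000 bits/s
time = 5,469,600,000 / 480,000,000 = 11.4 s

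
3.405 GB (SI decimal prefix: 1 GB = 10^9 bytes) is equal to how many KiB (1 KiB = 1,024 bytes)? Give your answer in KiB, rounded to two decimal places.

3,325,195.31 KiB

3.405 GB × 1,000,000,000 bytes/GB = 3,405,000,000 bytes
1 KiB = 1,024 bytes
3,405,000,000 / 1,024 = 3,325,195.31 KiB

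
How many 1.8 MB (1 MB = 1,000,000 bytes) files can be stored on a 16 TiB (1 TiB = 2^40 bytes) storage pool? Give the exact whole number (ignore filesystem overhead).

Capacity: 16 TiB = 17,592,186,044,416 bytes
Per item: 1.8 MB = 1,800,000 bytes
⌊17,592,186,044,416 / 1,800,000⌋ = 9,773,436

9,773,436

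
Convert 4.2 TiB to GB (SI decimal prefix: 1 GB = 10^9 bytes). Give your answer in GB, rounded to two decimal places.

4.2 TiB × 1,099,511,627,776 bytes/TiB = 4,617,948,836,659.2 bytes
1 GB = 1,000,000,000 bytes
4,617,948,836,659.2 / 1,000,000,000 = 4,617.95 GB

4,617.95 GB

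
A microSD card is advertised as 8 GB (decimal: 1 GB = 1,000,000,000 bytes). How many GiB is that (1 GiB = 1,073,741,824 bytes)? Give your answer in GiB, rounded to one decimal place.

8 GB × 1,000,000,000 bytes/GB = 8,000,000,000 bytes
1 GiB = 1,073,741,824 bytes
8,000,000,000 / 1,073,741,824 = 7.5 GiB

7.5 GiB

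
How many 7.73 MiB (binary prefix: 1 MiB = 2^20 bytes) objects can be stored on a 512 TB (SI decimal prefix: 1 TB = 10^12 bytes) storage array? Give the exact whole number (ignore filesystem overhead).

63,167,043

Capacity: 512 TB = 512,000,000,000,000 bytes
Per item: 7.73 MiB = 8,105,492.48 bytes
⌊512,000,000,000,000 / 8,105,492.48⌋ = 63,167,043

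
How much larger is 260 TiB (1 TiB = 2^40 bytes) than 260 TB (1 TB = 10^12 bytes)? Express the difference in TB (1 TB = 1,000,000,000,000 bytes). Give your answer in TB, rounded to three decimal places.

25.873 TB

260 TiB = 260 × 1,099,511,627,776 = 285,873,023,221,760 bytes
260 TB = 260 × 1,000,000,000,000 = 260,000,000,000,000 bytes
difference = 25,873,023,221,760 bytes
25,873,023,221,760 / 1,000,000,000,000 = 25.873 TB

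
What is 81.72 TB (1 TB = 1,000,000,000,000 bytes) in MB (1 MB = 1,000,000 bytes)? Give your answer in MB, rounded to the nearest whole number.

81,720,000 MB

81.72 TB × 1,000,000,000,000 bytes/TB = 81,720,000,000,000 bytes
1 MB = 10^6 bytes = 1,000,000 bytes
81,720,000,000,000 / 1,000,000 = 81,720,000 MB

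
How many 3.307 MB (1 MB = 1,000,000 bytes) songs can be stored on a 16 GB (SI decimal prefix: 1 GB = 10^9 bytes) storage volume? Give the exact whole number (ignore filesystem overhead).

4,838

Capacity: 16 GB = 16,000,000,000 bytes
Per item: 3.307 MB = 3,307,000 bytes
⌊16,000,000,000 / 3,307,000⌋ = 4,838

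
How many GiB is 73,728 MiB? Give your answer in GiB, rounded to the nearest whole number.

73,728 MiB × 1,048,576 bytes/MiB = 77,309,411,328 bytes
1 GiB = 2^30 bytes = 1,073,741,824 bytes
77,309,411,328 / 1,073,741,824 = 72 GiB

72 GiB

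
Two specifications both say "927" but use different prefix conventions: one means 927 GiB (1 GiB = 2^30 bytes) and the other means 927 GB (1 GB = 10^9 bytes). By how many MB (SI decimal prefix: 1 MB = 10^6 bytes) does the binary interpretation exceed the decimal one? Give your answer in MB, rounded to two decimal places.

68,358.67 MB

927 GiB = 927 × 1,073,741,824 = 995,358,670,848 bytes
927 GB = 927 × 1,000,000,000 = 927,000,000,000 bytes
difference = 68,358,670,848 bytes
68,358,670,848 / 1,000,000 = 68,358.67 MB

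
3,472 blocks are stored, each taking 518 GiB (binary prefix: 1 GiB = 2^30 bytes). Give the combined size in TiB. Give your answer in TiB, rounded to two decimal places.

Total = 3,472 × 518 GiB = 1,798,496 GiB
= 1,798,496 × 1,073,741,824 bytes = 1,931,120,375,496,704 bytes
1 TiB = 1,099,511,627,776 bytes
1,931,120,375,496,704 / 1,099,511,627,776 = 1,756.34 TiB

1,756.34 TiB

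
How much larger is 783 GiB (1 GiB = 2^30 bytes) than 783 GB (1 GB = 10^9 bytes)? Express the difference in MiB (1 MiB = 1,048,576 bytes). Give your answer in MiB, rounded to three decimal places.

783 GiB = 783 × 1,073,741,824 = 840,739,848,192 bytes
783 GB = 783 × 1,000,000,000 = 783,000,000,000 bytes
difference = 57,739,848,192 bytes
57,739,848,192 / 1,048,576 = 55,065.010 MiB

55,065.010 MiB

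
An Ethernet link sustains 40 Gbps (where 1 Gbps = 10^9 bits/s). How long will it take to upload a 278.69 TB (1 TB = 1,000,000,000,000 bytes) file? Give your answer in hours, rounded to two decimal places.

278.69 TB = 278,690,000,000,000 bytes = 2,229,520,000,000,000 bits
40 Gbps = 40,000,000,000 bits/s
time = 2,229,520,000,000,000 / 40,000,000,000 = 55,738.0000 s
55,738.0000 s / 3600 = 15.48 hours

15.48 hours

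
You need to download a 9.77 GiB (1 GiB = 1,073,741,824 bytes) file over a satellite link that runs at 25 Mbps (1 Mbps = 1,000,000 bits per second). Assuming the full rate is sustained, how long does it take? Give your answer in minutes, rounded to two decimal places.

9.77 GiB = 10,490,457,620.48 bytes = 83,923,660,963.84 bits
25 Mbps = 25,000,000 bits/s
time = 83,923,660,963.84 / 25,000,000 = 3,356.946 s
3,356.946 s / 60 = 55.95 minutes

55.95 minutes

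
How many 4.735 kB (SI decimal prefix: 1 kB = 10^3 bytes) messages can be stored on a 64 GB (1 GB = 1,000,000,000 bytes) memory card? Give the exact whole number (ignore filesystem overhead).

Capacity: 64 GB = 64,000,000,000 bytes
Per item: 4.735 kB = 4,735 bytes
⌊64,000,000,000 / 4,735⌋ = 13,516,367

13,516,367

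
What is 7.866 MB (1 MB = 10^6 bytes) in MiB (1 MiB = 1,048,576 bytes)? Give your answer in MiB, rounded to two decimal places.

7.50 MiB

7.866 MB = 7.866 × 10^6 bytes = 7,866,000 bytes
1 MiB = 2^20 bytes = 1,048,576 bytes
7,866,000 / 1,048,576 = 7.50 MiB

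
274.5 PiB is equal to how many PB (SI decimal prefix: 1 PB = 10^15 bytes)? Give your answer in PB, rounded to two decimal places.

274.5 PiB = 274.5 × 2^50 bytes = 309,059,524,428,300,288 bytes
1 PB = 1,000,000,000,000,000 bytes
309,059,524,428,300,288 / 1,000,000,000,000,000 = 309.06 PB

309.06 PB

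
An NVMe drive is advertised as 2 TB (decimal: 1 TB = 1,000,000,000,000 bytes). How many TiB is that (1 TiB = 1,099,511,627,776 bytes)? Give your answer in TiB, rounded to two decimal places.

2 TB × 1,000,000,000,000 bytes/TB = 2,000,000,000,000 bytes
1 TiB = 1,099,511,627,776 bytes
2,000,000,000,000 / 1,099,511,627,776 = 1.82 TiB

1.82 TiB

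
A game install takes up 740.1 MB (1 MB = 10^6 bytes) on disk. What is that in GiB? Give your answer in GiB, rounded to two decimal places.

0.69 GiB

740.1 MB = 740.1 × 10^6 bytes = 740,100,000 bytes
1 GiB = 2^30 bytes = 1,073,741,824 bytes
740,100,000 / 1,073,741,824 = 0.69 GiB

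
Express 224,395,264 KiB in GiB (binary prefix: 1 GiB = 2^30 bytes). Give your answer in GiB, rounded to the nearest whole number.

224,395,264 KiB = 224,395,264 × 2^10 bytes = 229,780,750,336 bytes
1 GiB = 2^30 bytes = 1,073,741,824 bytes
229,780,750,336 / 1,073,741,824 = 214 GiB

214 GiB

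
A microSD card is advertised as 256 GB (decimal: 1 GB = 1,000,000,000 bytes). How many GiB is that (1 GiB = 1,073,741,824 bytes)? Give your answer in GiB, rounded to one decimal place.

238.4 GiB

256 GB = 256 × 10^9 bytes = 256,000,000,000 bytes
1 GiB = 1,073,741,824 bytes
256,000,000,000 / 1,073,741,824 = 238.4 GiB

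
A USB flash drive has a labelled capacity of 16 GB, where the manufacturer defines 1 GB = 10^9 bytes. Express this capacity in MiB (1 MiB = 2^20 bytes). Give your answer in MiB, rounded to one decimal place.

16 GB = 16 × 10^9 bytes = 16,000,000,000 bytes
1 MiB = 1,048,576 bytes
16,000,000,000 / 1,048,576 = 15,258.8 MiB

15,258.8 MiB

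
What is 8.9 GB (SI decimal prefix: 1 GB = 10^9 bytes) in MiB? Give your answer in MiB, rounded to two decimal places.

8,487.70 MiB

8.9 GB × 1,000,000,000 bytes/GB = 8,900,000,000 bytes
1 MiB = 2^20 bytes = 1,048,576 bytes
8,900,000,000 / 1,048,576 = 8,487.70 MiB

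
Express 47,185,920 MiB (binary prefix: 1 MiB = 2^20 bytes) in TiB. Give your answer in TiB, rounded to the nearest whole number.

47,185,920 MiB × 1,048,576 bytes/MiB = 49,478,023,249,920 bytes
1 TiB = 1,099,511,627,776 bytes
49,478,023,249,920 / 1,099,511,627,776 = 45 TiB

45 TiB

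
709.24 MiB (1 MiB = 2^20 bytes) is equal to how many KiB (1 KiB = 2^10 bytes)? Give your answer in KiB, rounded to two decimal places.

709.24 MiB × 1,048,576 bytes/MiB = 743,692,042.24 bytes
1 KiB = 1,024 bytes
743,692,042.24 / 1,024 = 726,261.76 KiB

726,261.76 KiB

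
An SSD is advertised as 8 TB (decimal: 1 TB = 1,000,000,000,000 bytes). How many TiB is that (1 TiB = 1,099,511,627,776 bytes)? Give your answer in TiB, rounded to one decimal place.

8 TB = 8 × 10^12 bytes = 8,000,000,000,000 bytes
1 TiB = 1,099,511,627,776 bytes
8,000,000,000,000 / 1,099,511,627,776 = 7.3 TiB

7.3 TiB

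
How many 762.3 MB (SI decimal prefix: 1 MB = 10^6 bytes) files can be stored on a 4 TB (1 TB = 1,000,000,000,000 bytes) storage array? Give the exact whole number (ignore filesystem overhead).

5,247

Capacity: 4 TB = 4,000,000,000,000 bytes
Per item: 762.3 MB = 762,300,000 bytes
⌊4,000,000,000,000 / 762,300,000⌋ = 5,247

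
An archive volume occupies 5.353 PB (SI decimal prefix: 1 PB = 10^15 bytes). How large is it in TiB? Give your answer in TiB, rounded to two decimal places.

5.353 PB = 5.353 × 10^15 bytes = 5,353,000,000,000,000 bytes
1 TiB = 2^40 bytes = 1,099,511,627,776 bytes
5,353,000,000,000,000 / 1,099,511,627,776 = 4,868.53 TiB

4,868.53 TiB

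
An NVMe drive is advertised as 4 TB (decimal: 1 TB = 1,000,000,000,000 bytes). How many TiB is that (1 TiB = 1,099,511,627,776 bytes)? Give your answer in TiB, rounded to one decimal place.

4 TB × 1,000,000,000,000 bytes/TB = 4,000,000,000,000 bytes
1 TiB = 2^40 bytes = 1,099,511,627,776 bytes
4,000,000,000,000 / 1,099,511,627,776 = 3.6 TiB

3.6 TiB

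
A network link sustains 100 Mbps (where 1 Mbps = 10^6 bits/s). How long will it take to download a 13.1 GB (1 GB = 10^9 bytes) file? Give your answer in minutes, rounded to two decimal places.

17.47 minutes

13.1 GB = 13,100,000,000 bytes = 104,800,000,000 bits
100 Mbps = 100,000,000 bits/s
time = 104,800,000,000 / 100,000,000 = 1,048.000 s
1,048.000 s / 60 = 17.47 minutes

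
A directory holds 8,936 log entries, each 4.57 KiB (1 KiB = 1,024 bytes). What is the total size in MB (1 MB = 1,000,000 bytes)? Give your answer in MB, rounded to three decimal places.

Total = 8,936 × 4.57 KiB = 40837.52 KiB
= 40837.52 × 1,024 bytes = 41,817,620.48 bytes
1 MB = 1,000,000 bytes
41,817,620.48 / 1,000,000 = 41.818 MB

41.818 MB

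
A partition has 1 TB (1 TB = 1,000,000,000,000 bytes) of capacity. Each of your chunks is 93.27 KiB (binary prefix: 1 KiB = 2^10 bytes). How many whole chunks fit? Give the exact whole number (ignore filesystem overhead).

10,470,274

Capacity: 1 TB = 1,000,000,000,000 bytes
Per item: 93.27 KiB = 95,508.48 bytes
⌊1,000,000,000,000 / 95,508.48⌋ = 10,470,274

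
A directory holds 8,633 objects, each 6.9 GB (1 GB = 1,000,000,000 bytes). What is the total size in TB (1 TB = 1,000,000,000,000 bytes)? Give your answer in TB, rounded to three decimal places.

Total = 8,633 × 6.9 GB = 59567.7 GB
= 59567.7 × 1,000,000,000 bytes = 59,567,700,000,000 bytes
1 TB = 1,000,000,000,000 bytes
59,567,700,000,000 / 1,000,000,000,000 = 59.568 TB

59.568 TB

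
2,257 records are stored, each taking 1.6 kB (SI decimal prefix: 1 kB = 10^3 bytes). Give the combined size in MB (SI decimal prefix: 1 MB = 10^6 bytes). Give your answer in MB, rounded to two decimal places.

Total = 2,257 × 1.6 kB = 3611.2 kB
= 3611.2 × 1,000 bytes = 3,611,200 bytes
1 MB = 1,000,000 bytes
3,611,200 / 1,000,000 = 3.61 MB

3.61 MB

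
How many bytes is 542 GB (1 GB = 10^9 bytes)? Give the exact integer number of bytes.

542 × 1,000,000,000 = 542,000,000,000 bytes

542,000,000,000 bytes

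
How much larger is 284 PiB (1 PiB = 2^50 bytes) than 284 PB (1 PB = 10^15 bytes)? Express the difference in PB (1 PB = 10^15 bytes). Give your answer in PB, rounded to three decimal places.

284 PiB = 284 × 1,125,899,906,842,624 = 319,755,573,543,305,216 bytes
284 PB = 284 × 1,000,000,000,000,000 = 284,000,000,000,000,000 bytes
difference = 35,755,573,543,305,216 bytes
35,755,573,543,305,216 / 1,000,000,000,000,000 = 35.756 PB

35.756 PB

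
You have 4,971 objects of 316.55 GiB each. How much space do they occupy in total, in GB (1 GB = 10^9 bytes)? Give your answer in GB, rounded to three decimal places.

1,689,607.976 GB

Total = 4,971 × 316.55 GiB = 1573570.05 GiB
= 1573570.05 × 1,073,741,824 bytes = 1,689,607,975,678,771.2 bytes
1 GB = 1,000,000,000 bytes
1,689,607,975,678,771.2 / 1,000,000,000 = 1,689,607.976 GB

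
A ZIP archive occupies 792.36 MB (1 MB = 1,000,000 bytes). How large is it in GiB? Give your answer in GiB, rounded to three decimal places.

792.36 MB × 1,000,000 bytes/MB = 792,360,000 bytes
1 GiB = 1,073,741,824 bytes
792,360,000 / 1,073,741,824 = 0.738 GiB

0.738 GiB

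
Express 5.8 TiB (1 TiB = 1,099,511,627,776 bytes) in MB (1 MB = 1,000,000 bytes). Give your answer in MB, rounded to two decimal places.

6,377,167.44 MB

5.8 TiB × 1,099,511,627,776 bytes/TiB = 6,377,167,441,100.8 bytes
1 MB = 1,000,000 bytes
6,377,167,441,100.8 / 1,000,000 = 6,377,167.44 MB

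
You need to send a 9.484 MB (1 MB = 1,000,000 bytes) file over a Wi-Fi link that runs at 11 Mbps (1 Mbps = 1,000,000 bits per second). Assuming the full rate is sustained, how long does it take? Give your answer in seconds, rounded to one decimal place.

9.484 MB = 9,484,000 bytes = 75,872,000 bits
11 Mbps = 11,000,000 bits/s
time = 75,872,000 / 11,000,000 = 6.9 s

6.9 seconds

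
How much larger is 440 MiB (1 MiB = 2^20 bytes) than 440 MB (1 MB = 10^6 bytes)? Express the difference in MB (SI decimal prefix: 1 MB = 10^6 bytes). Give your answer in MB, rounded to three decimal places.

21.373 MB

440 MiB = 440 × 1,048,576 = 461,373,440 bytes
440 MB = 440 × 1,000,000 = 440,000,000 bytes
difference = 21,373,440 bytes
21,373,440 / 1,000,000 = 21.373 MB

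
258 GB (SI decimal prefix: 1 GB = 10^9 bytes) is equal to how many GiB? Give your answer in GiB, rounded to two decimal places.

240.28 GiB

258 GB = 258 × 10^9 bytes = 258,000,000,000 bytes
1 GiB = 2^30 bytes = 1,073,741,824 bytes
258,000,000,000 / 1,073,741,824 = 240.28 GiB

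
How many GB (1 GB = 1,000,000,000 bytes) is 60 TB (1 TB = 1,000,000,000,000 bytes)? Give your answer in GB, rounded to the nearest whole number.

60,000 GB

60 TB × 1,000,000,000,000 bytes/TB = 60,000,000,000,000 bytes
1 GB = 1,000,000,000 bytes
60,000,000,000,000 / 1,000,000,000 = 60,000 GB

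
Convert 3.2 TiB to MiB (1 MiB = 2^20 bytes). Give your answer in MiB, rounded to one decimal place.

3.2 TiB × 1,099,511,627,776 bytes/TiB = 3,518,437,208,883.2 bytes
1 MiB = 2^20 bytes = 1,048,576 bytes
3,518,437,208,883.2 / 1,048,576 = 3,355,443.2 MiB

3,355,443.2 MiB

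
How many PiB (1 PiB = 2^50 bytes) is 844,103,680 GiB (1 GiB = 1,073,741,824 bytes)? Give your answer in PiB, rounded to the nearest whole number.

805 PiB

844,103,680 GiB × 1,073,741,824 bytes/GiB = 906,349,425,008,312,320 bytes
1 PiB = 2^50 bytes = 1,125,899,906,842,624 bytes
906,349,425,008,312,320 / 1,125,899,906,842,624 = 805 PiB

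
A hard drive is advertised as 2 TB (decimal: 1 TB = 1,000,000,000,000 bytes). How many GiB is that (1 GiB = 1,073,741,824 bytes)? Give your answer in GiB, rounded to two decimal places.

1,862.65 GiB

2 TB × 1,000,000,000,000 bytes/TB = 2,000,000,000,000 bytes
1 GiB = 1,073,741,824 bytes
2,000,000,000,000 / 1,073,741,824 = 1,862.65 GiB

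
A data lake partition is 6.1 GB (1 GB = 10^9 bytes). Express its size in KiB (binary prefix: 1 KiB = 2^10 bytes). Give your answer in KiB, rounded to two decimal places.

6.1 GB × 1,000,000,000 bytes/GB = 6,100,000,000 bytes
1 KiB = 2^10 bytes = 1,024 bytes
6,100,000,000 / 1,024 = 5,957,031.25 KiB

5,957,031.25 KiB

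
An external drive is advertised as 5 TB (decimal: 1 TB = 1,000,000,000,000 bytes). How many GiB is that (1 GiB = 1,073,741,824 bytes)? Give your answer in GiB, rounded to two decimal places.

4,656.61 GiB

5 TB × 1,000,000,000,000 bytes/TB = 5,000,000,000,000 bytes
1 GiB = 1,073,741,824 bytes
5,000,000,000,000 / 1,073,741,824 = 4,656.61 GiB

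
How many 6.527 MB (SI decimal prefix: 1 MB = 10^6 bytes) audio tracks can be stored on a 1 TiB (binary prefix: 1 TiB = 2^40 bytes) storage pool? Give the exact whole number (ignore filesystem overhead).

Capacity: 1 TiB = 1,099,511,627,776 bytes
Per item: 6.527 MB = 6,527,000 bytes
⌊1,099,511,627,776 / 6,527,000⌋ = 168,455

168,455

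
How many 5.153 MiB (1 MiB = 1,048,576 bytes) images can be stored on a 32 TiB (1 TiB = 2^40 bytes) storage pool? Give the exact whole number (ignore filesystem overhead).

6,511,630

Capacity: 32 TiB = 35,184,372,088,832 bytes
Per item: 5.153 MiB = 5,403,312.128 bytes
⌊35,184,372,088,832 / 5,403,312.128⌋ = 6,511,630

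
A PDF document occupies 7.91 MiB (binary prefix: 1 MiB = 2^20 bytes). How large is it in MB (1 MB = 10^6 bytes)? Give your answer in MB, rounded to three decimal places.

8.294 MB

7.91 MiB = 7.91 × 2^20 bytes = 8,294,236.16 bytes
1 MB = 10^6 bytes = 1,000,000 bytes
8,294,236.16 / 1,000,000 = 8.294 MB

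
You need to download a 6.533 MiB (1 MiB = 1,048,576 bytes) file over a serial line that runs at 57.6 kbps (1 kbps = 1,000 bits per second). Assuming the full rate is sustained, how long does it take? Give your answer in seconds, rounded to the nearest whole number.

6.533 MiB = 6,850,347.008 bytes = 54,802,776.064 bits
57.6 kbps = 57,600 bits/s
time = 54,802,776.064 / 57,600 = 951 s

951 seconds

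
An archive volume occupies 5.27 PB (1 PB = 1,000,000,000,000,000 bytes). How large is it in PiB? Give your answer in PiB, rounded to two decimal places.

5.27 PB × 1,000,000,000,000,000 bytes/PB = 5,270,000,000,000,000 bytes
1 PiB = 1,125,899,906,842,624 bytes
5,270,000,000,000,000 / 1,125,899,906,842,624 = 4.68 PiB

4.68 PiB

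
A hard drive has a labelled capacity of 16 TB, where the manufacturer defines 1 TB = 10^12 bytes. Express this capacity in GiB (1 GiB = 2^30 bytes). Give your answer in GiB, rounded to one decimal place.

16 TB × 1,000,000,000,000 bytes/TB = 16,000,000,000,000 bytes
1 GiB = 1,073,741,824 bytes
16,000,000,000,000 / 1,073,741,824 = 14,901.2 GiB

14,901.2 GiB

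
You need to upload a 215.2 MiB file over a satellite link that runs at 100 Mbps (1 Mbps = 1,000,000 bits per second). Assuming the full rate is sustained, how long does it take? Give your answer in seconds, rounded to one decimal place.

215.2 MiB = 225,653,555.2 bytes = 1,805,228,441.6 bits
100 Mbps = 100,000,000 bits/s
time = 1,805,228,441.6 / 100,000,000 = 18.1 s

18.1 seconds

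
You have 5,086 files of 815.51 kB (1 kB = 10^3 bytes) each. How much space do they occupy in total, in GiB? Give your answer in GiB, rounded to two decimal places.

3.86 GiB

Total = 5,086 × 815.51 kB = 4147683.86 kB
= 4147683.86 × 1,000 bytes = 4,147,683,860 bytes
1 GiB = 1,073,741,824 bytes
4,147,683,860 / 1,073,741,824 = 3.86 GiB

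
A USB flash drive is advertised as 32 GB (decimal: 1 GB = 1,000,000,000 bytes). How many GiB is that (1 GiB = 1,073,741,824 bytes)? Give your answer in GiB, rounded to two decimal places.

29.80 GiB

32 GB × 1,000,000,000 bytes/GB = 32,000,000,000 bytes
1 GiB = 1,073,741,824 bytes
32,000,000,000 / 1,073,741,824 = 29.80 GiB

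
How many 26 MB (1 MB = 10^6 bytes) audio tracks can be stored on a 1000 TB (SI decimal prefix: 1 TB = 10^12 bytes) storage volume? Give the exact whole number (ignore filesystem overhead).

38,461,538

Capacity: 1000 TB = 1,000,000,000,000,000 bytes
Per item: 26 MB = 26,000,000 bytes
⌊1,000,000,000,000,000 / 26,000,000⌋ = 38,461,538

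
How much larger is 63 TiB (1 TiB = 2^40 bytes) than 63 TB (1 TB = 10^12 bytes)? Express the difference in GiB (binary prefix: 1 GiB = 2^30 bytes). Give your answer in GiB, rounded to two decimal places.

5,838.68 GiB

63 TiB = 63 × 1,099,511,627,776 = 69,269,232,549,888 bytes
63 TB = 63 × 1,000,000,000,000 = 63,000,000,000,000 bytes
difference = 6,269,232,549,888 bytes
6,269,232,549,888 / 1,073,741,824 = 5,838.68 GiB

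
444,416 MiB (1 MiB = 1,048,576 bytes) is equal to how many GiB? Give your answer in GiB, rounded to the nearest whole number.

444,416 MiB = 444,416 × 2^20 bytes = 466,003,951,616 bytes
1 GiB = 1,073,741,824 bytes
466,003,951,616 / 1,073,741,824 = 434 GiB

434 GiB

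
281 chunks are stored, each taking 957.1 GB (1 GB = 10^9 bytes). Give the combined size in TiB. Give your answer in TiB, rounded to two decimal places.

Total = 281 × 957.1 GB = 268945.1 GB
= 268945.1 × 1,000,000,000 bytes = 268,945,100,000,000 bytes
1 TiB = 1,099,511,627,776 bytes
268,945,100,000,000 / 1,099,511,627,776 = 244.60 TiB

244.60 TiB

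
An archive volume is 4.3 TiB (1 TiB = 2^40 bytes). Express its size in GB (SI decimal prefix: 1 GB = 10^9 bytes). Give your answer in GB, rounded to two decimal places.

4.3 TiB × 1,099,511,627,776 bytes/TiB = 4,727,899,999,436.8 bytes
1 GB = 10^9 bytes = 1,000,000,000 bytes
4,727,899,999,436.8 / 1,000,000,000 = 4,727.90 GB

4,727.90 GB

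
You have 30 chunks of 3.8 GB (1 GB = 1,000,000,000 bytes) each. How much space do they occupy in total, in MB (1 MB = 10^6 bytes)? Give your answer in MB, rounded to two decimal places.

114,000.00 MB

Total = 30 × 3.8 GB = 114 GB
= 114 × 1,000,000,000 bytes = 114,000,000,000 bytes
1 MB = 1,000,000 bytes
114,000,000,000 / 1,000,000 = 114,000.00 MB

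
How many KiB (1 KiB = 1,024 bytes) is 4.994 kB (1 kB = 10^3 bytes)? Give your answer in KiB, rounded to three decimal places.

4.994 kB = 4.994 × 10^3 bytes = 4,994 bytes
1 KiB = 1,024 bytes
4,994 / 1,024 = 4.877 KiB

4.877 KiB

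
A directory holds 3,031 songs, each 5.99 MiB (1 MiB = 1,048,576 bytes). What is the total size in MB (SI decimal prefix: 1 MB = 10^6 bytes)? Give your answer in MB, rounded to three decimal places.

19,037.621 MB

Total = 3,031 × 5.99 MiB = 18155.69 MiB
= 18155.69 × 1,048,576 bytes = 19,037,620,797.44 bytes
1 MB = 1,000,000 bytes
19,037,620,797.44 / 1,000,000 = 19,037.621 MB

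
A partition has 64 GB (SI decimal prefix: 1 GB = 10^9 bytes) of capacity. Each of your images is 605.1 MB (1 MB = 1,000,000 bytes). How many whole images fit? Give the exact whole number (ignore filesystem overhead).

Capacity: 64 GB = 64,000,000,000 bytes
Per item: 605.1 MB = 605,100,000 bytes
⌊64,000,000,000 / 605,100,000⌋ = 105

105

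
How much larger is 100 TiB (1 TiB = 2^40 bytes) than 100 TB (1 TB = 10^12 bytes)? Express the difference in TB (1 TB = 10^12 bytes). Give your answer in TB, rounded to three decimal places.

9.951 TB

100 TiB = 100 × 1,099,511,627,776 = 109,951,162,777,600 bytes
100 TB = 100 × 1,000,000,000,000 = 100,000,000,000,000 bytes
difference = 9,951,162,777,600 bytes
9,951,162,777,600 / 1,000,000,000,000 = 9.951 TB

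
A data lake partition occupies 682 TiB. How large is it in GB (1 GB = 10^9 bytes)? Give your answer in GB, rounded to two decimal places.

749,866.93 GB

682 TiB × 1,099,511,627,776 bytes/TiB = 749,866,930,143,232 bytes
1 GB = 1,000,000,000 bytes
749,866,930,143,232 / 1,000,000,000 = 749,866.93 GB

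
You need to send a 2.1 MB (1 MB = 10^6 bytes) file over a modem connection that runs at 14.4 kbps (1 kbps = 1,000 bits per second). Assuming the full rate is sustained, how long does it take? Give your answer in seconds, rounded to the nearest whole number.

2.1 MB = 2,100,000 bytes = 16,800,000 bits
14.4 kbps = 14,400 bits/s
time = 16,800,000 / 14,400 = 1,167 s

1,167 seconds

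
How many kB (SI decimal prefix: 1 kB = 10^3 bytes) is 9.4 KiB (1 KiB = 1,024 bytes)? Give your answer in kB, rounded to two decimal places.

9.4 KiB = 9.4 × 2^10 bytes = 9,625.6 bytes
1 kB = 1,000 bytes
9,625.6 / 1,000 = 9.63 kB

9.63 kB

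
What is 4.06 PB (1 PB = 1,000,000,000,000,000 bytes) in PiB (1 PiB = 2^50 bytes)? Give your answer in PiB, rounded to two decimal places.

4.06 PB = 4.06 × 10^15 bytes = 4,060,000,000,000,000 bytes
1 PiB = 2^50 bytes = 1,125,899,906,842,624 bytes
4,060,000,000,000,000 / 1,125,899,906,842,624 = 3.61 PiB

3.61 PiB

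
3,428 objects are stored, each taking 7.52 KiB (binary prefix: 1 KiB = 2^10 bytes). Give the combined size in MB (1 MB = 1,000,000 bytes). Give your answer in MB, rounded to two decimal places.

Total = 3,428 × 7.52 KiB = 25778.56 KiB
= 25778.56 × 1,024 bytes = 26,397,245.44 bytes
1 MB = 1,000,000 bytes
26,397,245.44 / 1,000,000 = 26.40 MB

26.40 MB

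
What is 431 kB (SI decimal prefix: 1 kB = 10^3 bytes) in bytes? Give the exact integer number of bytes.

431 × 1,000 = 431,000 bytes  (1 kB = 10^3 bytes)

431,000 bytes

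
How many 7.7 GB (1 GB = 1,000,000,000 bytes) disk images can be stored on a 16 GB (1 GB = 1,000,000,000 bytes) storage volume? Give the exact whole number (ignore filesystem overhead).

Capacity: 16 GB = 16,000,000,000 bytes
Per item: 7.7 GB = 7,700,000,000 bytes
⌊16,000,000,000 / 7,700,000,000⌋ = 2

2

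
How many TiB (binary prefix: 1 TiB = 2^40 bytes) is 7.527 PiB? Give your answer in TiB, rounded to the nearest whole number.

7,708 TiB

7.527 PiB = 7.527 × 2^50 bytes = 8,474,648,598,804,430.848 bytes
1 TiB = 1,099,511,627,776 bytes
8,474,648,598,804,430.848 / 1,099,511,627,776 = 7,708 TiB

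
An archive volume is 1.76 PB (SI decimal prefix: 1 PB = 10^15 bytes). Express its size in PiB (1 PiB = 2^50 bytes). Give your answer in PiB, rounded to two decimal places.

1.56 PiB

1.76 PB = 1.76 × 10^15 bytes = 1,760,000,000,000,000 bytes
1 PiB = 1,125,899,906,842,624 bytes
1,760,000,000,000,000 / 1,125,899,906,842,624 = 1.56 PiB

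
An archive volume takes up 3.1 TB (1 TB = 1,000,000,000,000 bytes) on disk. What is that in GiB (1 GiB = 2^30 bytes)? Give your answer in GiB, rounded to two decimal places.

3.1 TB = 3.1 × 10^12 bytes = 3,100,000,000,000 bytes
1 GiB = 2^30 bytes = 1,073,741,824 bytes
3,100,000,000,000 / 1,073,741,824 = 2,887.10 GiB

2,887.10 GiB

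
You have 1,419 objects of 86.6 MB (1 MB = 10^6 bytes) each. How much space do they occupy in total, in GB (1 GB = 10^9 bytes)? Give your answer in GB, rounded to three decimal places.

Total = 1,419 × 86.6 MB = 122885.4 MB
= 122885.4 × 1,000,000 bytes = 122,885,400,000 bytes
1 GB = 1,000,000,000 bytes
122,885,400,000 / 1,000,000,000 = 122.885 GB

122.885 GB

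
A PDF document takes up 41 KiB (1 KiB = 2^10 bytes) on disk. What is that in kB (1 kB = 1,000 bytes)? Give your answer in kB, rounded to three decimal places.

41.984 kB

41 KiB = 41 × 2^10 bytes = 41,984 bytes
1 kB = 1,000 bytes
41,984 / 1,000 = 41.984 kB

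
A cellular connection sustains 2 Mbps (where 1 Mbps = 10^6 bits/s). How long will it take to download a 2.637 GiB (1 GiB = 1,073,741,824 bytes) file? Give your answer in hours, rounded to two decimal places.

2.637 GiB = 2,831,457,189.888 bytes = 22,651,657,519.104 bits
2 Mbps = 2,000,000 bits/s
time = 22,651,657,519.104 / 2,000,000 = 11,325.8288 s
11,325.8288 s / 3600 = 3.15 hours

3.15 hours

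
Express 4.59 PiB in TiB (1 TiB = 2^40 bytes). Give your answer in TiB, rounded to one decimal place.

4,700.2 TiB

4.59 PiB × 1,125,899,906,842,624 bytes/PiB = 5,167,880,572,407,644.16 bytes
1 TiB = 1,099,511,627,776 bytes
5,167,880,572,407,644.16 / 1,099,511,627,776 = 4,700.2 TiB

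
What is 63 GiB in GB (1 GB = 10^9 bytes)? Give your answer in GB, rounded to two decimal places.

63 GiB = 63 × 2^30 bytes = 67,645,734,912 bytes
1 GB = 10^9 bytes = 1,000,000,000 bytes
67,645,734,912 / 1,000,000,000 = 67.65 GB

67.65 GB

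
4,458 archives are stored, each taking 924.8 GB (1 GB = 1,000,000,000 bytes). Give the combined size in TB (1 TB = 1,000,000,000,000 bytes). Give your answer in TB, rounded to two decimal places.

Total = 4,458 × 924.8 GB = 4122758.4 GB
= 4122758.4 × 1,000,000,000 bytes = 4,122,758,400,000,000 bytes
1 TB = 1,000,000,000,000 bytes
4,122,758,400,000,000 / 1,000,000,000,000 = 4,122.76 TB

4,122.76 TB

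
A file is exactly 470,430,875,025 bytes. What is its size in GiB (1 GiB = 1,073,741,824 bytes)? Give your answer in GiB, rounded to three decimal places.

470,430,875,025 bytes given.
1 GiB = 2^30 bytes = 1,073,741,824 bytes
470,430,875,025 / 1,073,741,824 = 438.123 GiB

438.123 GiB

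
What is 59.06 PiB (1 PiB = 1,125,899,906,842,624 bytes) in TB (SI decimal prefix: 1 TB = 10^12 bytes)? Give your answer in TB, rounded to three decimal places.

59.06 PiB × 1,125,899,906,842,624 bytes/PiB = 66,495,648,498,125,373.44 bytes
1 TB = 10^12 bytes = 1,000,000,000,000 bytes
66,495,648,498,125,373.44 / 1,000,000,000,000 = 66,495.648 TB

66,495.648 TB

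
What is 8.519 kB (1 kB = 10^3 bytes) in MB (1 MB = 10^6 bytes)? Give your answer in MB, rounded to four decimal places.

0.0085 MB

8.519 kB × 1,000 bytes/kB = 8,519 bytes
1 MB = 1,000,000 bytes
8,519 / 1,000,000 = 0.0085 MB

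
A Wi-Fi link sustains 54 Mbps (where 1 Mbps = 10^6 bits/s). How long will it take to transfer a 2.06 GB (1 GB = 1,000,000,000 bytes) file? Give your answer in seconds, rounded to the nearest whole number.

2.06 GB = 2,060,000,000 bytes = 16,480,000,000 bits
54 Mbps = 54,000,000 bits/s
time = 16,480,000,000 / 54,000,000 = 305 s

305 seconds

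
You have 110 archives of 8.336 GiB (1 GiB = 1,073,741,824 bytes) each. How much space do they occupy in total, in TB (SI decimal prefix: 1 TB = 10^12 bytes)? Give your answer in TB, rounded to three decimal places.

Total = 110 × 8.336 GiB = 916.96 GiB
= 916.96 × 1,073,741,824 bytes = 984,578,302,935.04 bytes
1 TB = 1,000,000,000,000 bytes
984,578,302,935.04 / 1,000,000,000,000 = 0.985 TB

0.985 TB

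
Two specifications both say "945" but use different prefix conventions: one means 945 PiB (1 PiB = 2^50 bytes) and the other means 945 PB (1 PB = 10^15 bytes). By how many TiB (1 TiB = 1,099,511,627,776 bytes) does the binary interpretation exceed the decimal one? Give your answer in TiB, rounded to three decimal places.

108,207.507 TiB

945 PiB = 945 × 1,125,899,906,842,624 = 1,063,975,411,966,279,680 bytes
945 PB = 945 × 1,000,000,000,000,000 = 945,000,000,000,000,000 bytes
difference = 118,975,411,966,279,680 bytes
118,975,411,966,279,680 / 1,099,511,627,776 = 108,207.507 TiB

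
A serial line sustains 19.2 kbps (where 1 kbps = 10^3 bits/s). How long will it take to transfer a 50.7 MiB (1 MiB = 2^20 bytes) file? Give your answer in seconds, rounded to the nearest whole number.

50.7 MiB = 53,162,803.2 bytes = 425,302,425.6 bits
19.2 kbps = 19,200 bits/s
time = 425,302,425.6 / 19,200 = 22,151 s

22,151 seconds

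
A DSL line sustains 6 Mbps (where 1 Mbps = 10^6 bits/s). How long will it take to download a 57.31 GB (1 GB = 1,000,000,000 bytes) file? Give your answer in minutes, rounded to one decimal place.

1,273.6 minutes

57.31 GB = 57,310,000,000 bytes = 458,480,000,000 bits
6 Mbps = 6,000,000 bits/s
time = 458,480,000,000 / 6,000,000 = 76,413.33 s
76,413.33 s / 60 = 1,273.6 minutes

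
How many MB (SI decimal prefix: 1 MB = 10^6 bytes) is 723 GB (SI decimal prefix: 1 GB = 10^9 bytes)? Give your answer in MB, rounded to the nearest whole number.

723 GB × 1,000,000,000 bytes/GB = 723,000,000,000 bytes
1 MB = 1,000,000 bytes
723,000,000,000 / 1,000,000 = 723,000 MB

723,000 MB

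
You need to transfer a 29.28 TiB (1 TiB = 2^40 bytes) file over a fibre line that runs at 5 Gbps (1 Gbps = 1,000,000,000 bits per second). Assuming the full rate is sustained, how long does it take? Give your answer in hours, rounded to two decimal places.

14.31 hours

29.28 TiB = 32,193,700,461,281.28 bytes = 257,549,603,690,250.24 bits
5 Gbps = 5,000,000,000 bits/s
time = 257,549,603,690,250.24 / 5,000,000,000 = 51,509.9207 s
51,509.9207 s / 3600 = 14.31 hours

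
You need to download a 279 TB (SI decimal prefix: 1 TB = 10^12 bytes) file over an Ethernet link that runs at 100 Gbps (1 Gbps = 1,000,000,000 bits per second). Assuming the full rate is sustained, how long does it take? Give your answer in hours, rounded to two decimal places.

6.20 hours

279 TB = 279,000,000,000,000 bytes = 2,232,000,000,000,000 bits
100 Gbps = 100,000,000,000 bits/s
time = 2,232,000,000,000,000 / 100,000,000,000 = 22,320.0000 s
22,320.0000 s / 3600 = 6.20 hours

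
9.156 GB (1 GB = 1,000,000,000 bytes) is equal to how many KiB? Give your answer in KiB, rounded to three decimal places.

9.156 GB = 9.156 × 10^9 bytes = 9,156,000,000 bytes
1 KiB = 2^10 bytes = 1,024 bytes
9,156,000,000 / 1,024 = 8,941,406.250 KiB

8,941,406.250 KiB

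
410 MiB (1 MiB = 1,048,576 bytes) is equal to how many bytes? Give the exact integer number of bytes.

410 × 1,048,576 = 429,916,160 bytes

429,916,160 bytes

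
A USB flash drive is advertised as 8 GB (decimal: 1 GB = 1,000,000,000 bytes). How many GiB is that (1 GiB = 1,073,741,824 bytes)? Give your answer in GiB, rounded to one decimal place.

7.5 GiB

8 GB × 1,000,000,000 bytes/GB = 8,000,000,000 bytes
1 GiB = 2^30 bytes = 1,073,741,824 bytes
8,000,000,000 / 1,073,741,824 = 7.5 GiB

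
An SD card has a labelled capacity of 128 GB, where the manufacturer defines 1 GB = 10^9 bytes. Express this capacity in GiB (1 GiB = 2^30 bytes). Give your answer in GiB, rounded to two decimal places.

119.21 GiB

128 GB = 128 × 10^9 bytes = 128,000,000,000 bytes
1 GiB = 2^30 bytes = 1,073,741,824 bytes
128,000,000,000 / 1,073,741,824 = 119.21 GiB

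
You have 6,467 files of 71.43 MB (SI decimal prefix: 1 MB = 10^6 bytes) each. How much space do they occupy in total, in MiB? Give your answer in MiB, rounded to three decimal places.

440,538.225 MiB

Total = 6,467 × 71.43 MB = 461937.81 MB
= 461937.81 × 1,000,000 bytes = 461,937,810,000 bytes
1 MiB = 1,048,576 bytes
461,937,810,000 / 1,048,576 = 440,538.225 MiB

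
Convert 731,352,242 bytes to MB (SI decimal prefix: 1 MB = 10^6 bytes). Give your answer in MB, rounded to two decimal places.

731,352,242 bytes given.
1 MB = 10^6 bytes = 1,000,000 bytes
731,352,242 / 1,000,000 = 731.35 MB

731.35 MB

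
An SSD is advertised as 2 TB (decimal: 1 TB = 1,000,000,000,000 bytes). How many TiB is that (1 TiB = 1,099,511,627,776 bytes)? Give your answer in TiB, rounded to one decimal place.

2 TB = 2 × 10^12 bytes = 2,000,000,000,000 bytes
1 TiB = 2^40 bytes = 1,099,511,627,776 bytes
2,000,000,000,000 / 1,099,511,627,776 = 1.8 TiB

1.8 TiB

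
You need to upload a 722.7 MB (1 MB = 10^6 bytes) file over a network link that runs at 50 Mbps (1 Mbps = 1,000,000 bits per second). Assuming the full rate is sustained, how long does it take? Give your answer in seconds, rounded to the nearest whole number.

116 seconds

722.7 MB = 722,700,000 bytes = 5,781,600,000 bits
50 Mbps = 50,000,000 bits/s
time = 5,781,600,000 / 50,000,000 = 116 s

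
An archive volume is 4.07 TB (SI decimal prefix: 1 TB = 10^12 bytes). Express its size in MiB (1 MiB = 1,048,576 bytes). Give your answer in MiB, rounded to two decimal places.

3,881,454.47 MiB

4.07 TB = 4.07 × 10^12 bytes = 4,070,000,000,000 bytes
1 MiB = 2^20 bytes = 1,048,576 bytes
4,070,000,000,000 / 1,048,576 = 3,881,454.47 MiB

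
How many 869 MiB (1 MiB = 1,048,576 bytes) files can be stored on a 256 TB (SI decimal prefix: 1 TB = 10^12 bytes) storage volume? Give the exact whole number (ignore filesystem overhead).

Capacity: 256 TB = 256,000,000,000,000 bytes
Per item: 869 MiB = 911,212,544 bytes
⌊256,000,000,000,000 / 911,212,544⌋ = 280,944

280,944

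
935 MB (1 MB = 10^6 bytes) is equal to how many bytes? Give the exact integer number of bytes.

935 × 1,000,000 = 935,000,000 bytes

935,000,000 bytes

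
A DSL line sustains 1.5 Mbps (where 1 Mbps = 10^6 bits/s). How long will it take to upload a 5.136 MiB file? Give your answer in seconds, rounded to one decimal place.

5.136 MiB = 5,385,486.336 bytes = 43,083,890.688 bits
1.5 Mbps = 1,500,000 bits/s
time = 43,083,890.688 / 1,500,000 = 28.7 s

28.7 seconds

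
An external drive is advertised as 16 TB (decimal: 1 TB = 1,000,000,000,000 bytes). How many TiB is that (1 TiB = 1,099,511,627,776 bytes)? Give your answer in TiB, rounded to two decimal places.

14.55 TiB

16 TB = 16 × 10^12 bytes = 16,000,000,000,000 bytes
1 TiB = 1,099,511,627,776 bytes
16,000,000,000,000 / 1,099,511,627,776 = 14.55 TiB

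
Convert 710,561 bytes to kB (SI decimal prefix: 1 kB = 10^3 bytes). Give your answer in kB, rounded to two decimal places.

710,561 bytes given.
1 kB = 1,000 bytes
710,561 / 1,000 = 710.56 kB

710.56 kB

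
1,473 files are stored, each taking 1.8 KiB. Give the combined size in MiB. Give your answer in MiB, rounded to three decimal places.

2.589 MiB

Total = 1,473 × 1.8 KiB = 2651.4 KiB
= 2651.4 × 1,024 bytes = 2,715,033.6 bytes
1 MiB = 1,048,576 bytes
2,715,033.6 / 1,048,576 = 2.589 MiB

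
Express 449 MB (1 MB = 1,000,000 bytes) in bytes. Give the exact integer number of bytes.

449 × 1,000,000 = 449,000,000 bytes  (1 MB = 10^6 bytes)

449,000,000 bytes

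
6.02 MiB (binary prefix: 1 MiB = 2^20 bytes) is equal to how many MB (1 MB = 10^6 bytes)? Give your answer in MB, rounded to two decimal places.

6.31 MB

6.02 MiB = 6.02 × 2^20 bytes = 6,312,427.52 bytes
1 MB = 10^6 bytes = 1,000,000 bytes
6,312,427.52 / 1,000,000 = 6.31 MB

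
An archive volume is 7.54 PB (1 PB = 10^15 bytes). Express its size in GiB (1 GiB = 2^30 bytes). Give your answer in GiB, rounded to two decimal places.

7,022,172.21 GiB

7.54 PB × 1,000,000,000,000,000 bytes/PB = 7,540,000,000,000,000 bytes
1 GiB = 1,073,741,824 bytes
7,540,000,000,000,000 / 1,073,741,824 = 7,022,172.21 GiB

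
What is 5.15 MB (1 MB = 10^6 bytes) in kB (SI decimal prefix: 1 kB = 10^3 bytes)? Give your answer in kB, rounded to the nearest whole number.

5.15 MB = 5.15 × 10^6 bytes = 5,150,000 bytes
1 kB = 10^3 bytes = 1,000 bytes
5,150,000 / 1,000 = 5,150 kB

5,150 kB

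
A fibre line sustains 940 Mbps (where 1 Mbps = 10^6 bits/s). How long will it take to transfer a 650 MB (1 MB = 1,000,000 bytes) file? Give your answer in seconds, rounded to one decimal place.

5.5 seconds

650 MB = 650,000,000 bytes = 5,200,000,000 bits
940 Mbps = 940,000,000 bits/s
time = 5,200,000,000 / 940,000,000 = 5.5 s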